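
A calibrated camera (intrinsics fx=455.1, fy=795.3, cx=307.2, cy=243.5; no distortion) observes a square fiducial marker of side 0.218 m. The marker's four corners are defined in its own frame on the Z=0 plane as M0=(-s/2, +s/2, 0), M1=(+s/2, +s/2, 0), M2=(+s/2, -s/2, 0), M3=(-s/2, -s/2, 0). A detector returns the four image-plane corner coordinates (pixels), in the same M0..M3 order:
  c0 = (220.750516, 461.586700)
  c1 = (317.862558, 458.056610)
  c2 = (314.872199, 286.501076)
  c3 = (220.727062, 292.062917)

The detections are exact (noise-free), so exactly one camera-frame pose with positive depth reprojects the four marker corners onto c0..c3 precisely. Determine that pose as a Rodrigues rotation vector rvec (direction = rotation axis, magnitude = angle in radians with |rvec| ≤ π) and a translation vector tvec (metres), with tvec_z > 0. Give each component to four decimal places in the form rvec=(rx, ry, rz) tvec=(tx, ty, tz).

rvec=(-0.1452, 0.0628, -0.0326) tvec=(-0.0882, 0.1680, 1.0298)

Intrinsics K: fx=455.1, fy=795.3, cx=307.2, cy=243.5
Marker side s = 0.218 m; corners in marker frame (Z=0):
  M0 = (-0.1090, +0.1090, 0)
  M1 = (+0.1090, +0.1090, 0)
  M2 = (+0.1090, -0.1090, 0)
  M3 = (-0.1090, -0.1090, 0)
Detected image corners:
  c0 = (220.750516, 461.586700) px
  c1 = (317.862558, 458.056610) px
  c2 = (314.872199, 286.501076) px
  c3 = (220.727062, 292.062917) px
Planar DLT: solve 8×8 A·h = b for H (H[2,2]=1):
  H  [+422.86979 -31.10360 +268.23701]
  H  [-42.80579 +729.30172 +373.25209]
  H  [-0.05842 -0.14140 +1.00000]
B = K⁻¹H; ‖b₁‖=0.971039, ‖b₂‖=0.971039; λ = 2/(‖b₁‖+‖b₂‖) = 1.029825, sign → tz>0 ⇒ λ=+1.029825
r₁ = λ·B[:,0] = (+0.99750,-0.03701,-0.06016); r₂ = λ·B[:,1] = (+0.02791,+0.98895,-0.14561)
r₃ = r₁×r₂ = (+0.06489,+0.14357,+0.98751); SVD([r₁ r₂ r₃]) → R = UVᵀ:
  R  [+0.99750 +0.02791 +0.06489]
  R  [-0.03701 +0.98895 +0.14357]
  R  [-0.06016 -0.14561 +0.98751]
t = (-0.08817, +0.16801, +1.02982) m
tr R = 2.973961; θ = arccos((tr R − 1)/2) = 0.161543 rad = 9.256°
axis k = ((R−Rᵀ)₃₂, (R−Rᵀ)₁₃, (R−Rᵀ)₂₁) / (2 sinθ) = (-0.898980, +0.388727, -0.201808)
rvec = θ·k = (-0.145224, +0.062796, -0.032601)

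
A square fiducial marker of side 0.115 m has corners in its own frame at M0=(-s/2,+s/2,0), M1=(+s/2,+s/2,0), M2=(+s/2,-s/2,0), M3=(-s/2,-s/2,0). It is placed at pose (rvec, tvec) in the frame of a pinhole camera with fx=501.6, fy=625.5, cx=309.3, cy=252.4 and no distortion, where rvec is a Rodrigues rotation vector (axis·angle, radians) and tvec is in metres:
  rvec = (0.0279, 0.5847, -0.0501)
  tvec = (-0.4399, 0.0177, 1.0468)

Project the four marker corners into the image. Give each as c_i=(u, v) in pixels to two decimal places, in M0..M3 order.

Intrinsics K: fx=501.6, fy=625.5, cx=309.3, cy=252.4
Marker side s = 0.115 m; corners in marker frame (Z=0):
  M0 = (-0.0575, +0.0575, 0)
  M1 = (+0.0575, +0.0575, 0)
  M2 = (+0.0575, -0.0575, 0)
  M3 = (-0.0575, -0.0575, 0)
rvec = (0.0279, 0.5847, -0.0501), |rvec| = θ = 0.58751 rad = 33.662°
Rodrigues: sinθ=0.55429, 1−cosθ=0.16767; R = I + sinθ·[k]× + (1−cosθ)·[k]×²:
    [+0.83270 +0.05519 +0.55096]
    [-0.03934 +0.99840 -0.04055]
    [-0.55232 +0.01209 +0.83355]
t = (-0.4399, 0.0177, 1.0468) m
M0: Pc = R·M0+t = (-0.48461, +0.07737, +1.07925); u = 501.6·(-0.48461)/1.07925 + 309.3 = 84.0713, v = 625.5·(+0.07737)/1.07925 + 252.4 = 297.2413
M1: Pc = R·M1+t = (-0.38885, +0.07285, +1.01574); u = 501.6·(-0.38885)/1.01574 + 309.3 = 117.2767, v = 625.5·(+0.07285)/1.01574 + 252.4 = 297.2592
M2: Pc = R·M2+t = (-0.39519, -0.04197, +1.01435); u = 501.6·(-0.39519)/1.01435 + 309.3 = 113.8748, v = 625.5·(-0.04197)/1.01435 + 252.4 = 226.5188
M3: Pc = R·M3+t = (-0.49095, -0.03745, +1.07786); u = 501.6·(-0.49095)/1.07786 + 309.3 = 80.8271, v = 625.5·(-0.03745)/1.07786 + 252.4 = 230.6696

c0=(84.07, 297.24) c1=(117.28, 297.26) c2=(113.87, 226.52) c3=(80.83, 230.67)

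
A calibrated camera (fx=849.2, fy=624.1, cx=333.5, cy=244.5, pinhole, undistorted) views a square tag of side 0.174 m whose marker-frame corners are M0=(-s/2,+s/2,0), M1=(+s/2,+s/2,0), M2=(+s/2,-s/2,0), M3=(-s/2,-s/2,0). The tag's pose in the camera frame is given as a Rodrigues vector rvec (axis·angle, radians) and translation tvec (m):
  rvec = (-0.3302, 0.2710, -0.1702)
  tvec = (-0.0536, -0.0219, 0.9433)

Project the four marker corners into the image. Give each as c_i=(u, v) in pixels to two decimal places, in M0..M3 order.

Intrinsics K: fx=849.2, fy=624.1, cx=333.5, cy=244.5
Marker side s = 0.174 m; corners in marker frame (Z=0):
  M0 = (-0.0870, +0.0870, 0)
  M1 = (+0.0870, +0.0870, 0)
  M2 = (+0.0870, -0.0870, 0)
  M3 = (-0.0870, -0.0870, 0)
rvec = (-0.3302, 0.2710, -0.1702), |rvec| = θ = 0.45983 rad = 26.346°
Rodrigues: sinθ=0.44379, 1−cosθ=0.10387; R = I + sinθ·[k]× + (1−cosθ)·[k]×²:
    [+0.94969 +0.12031 +0.28916]
    [-0.20822 +0.93221 +0.29603]
    [-0.23394 -0.34134 +0.91036]
t = (-0.0536, -0.0219, 0.9433) m
M0: Pc = R·M0+t = (-0.12576, +0.07732, +0.93396); u = 849.2·(-0.12576)/0.93396 + 333.5 = 219.1558, v = 624.1·(+0.07732)/0.93396 + 244.5 = 296.1661
M1: Pc = R·M1+t = (+0.03949, +0.04109, +0.89325); u = 849.2·(+0.03949)/0.89325 + 333.5 = 371.0424, v = 624.1·(+0.04109)/0.89325 + 244.5 = 273.2065
M2: Pc = R·M2+t = (+0.01856, -0.12112, +0.95264); u = 849.2·(+0.01856)/0.95264 + 333.5 = 350.0415, v = 624.1·(-0.12112)/0.95264 + 244.5 = 165.1530
M3: Pc = R·M3+t = (-0.14669, -0.08489, +0.99335); u = 849.2·(-0.14669)/0.99335 + 333.5 = 208.0971, v = 624.1·(-0.08489)/0.99335 + 244.5 = 191.1677

c0=(219.16, 296.17) c1=(371.04, 273.21) c2=(350.04, 165.15) c3=(208.10, 191.17)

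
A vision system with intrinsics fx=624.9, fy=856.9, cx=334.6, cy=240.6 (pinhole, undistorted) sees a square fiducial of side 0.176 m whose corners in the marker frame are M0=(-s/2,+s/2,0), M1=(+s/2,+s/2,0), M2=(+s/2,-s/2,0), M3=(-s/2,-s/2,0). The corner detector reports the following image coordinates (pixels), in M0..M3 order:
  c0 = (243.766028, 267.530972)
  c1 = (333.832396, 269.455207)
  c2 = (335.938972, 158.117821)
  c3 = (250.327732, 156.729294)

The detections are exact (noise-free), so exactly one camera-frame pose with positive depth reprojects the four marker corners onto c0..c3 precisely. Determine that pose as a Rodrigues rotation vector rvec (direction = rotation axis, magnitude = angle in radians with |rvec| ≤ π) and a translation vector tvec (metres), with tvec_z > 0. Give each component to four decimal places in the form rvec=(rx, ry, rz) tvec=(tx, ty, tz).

Intrinsics K: fx=624.9, fy=856.9, cx=334.6, cy=240.6
Marker side s = 0.176 m; corners in marker frame (Z=0):
  M0 = (-0.0880, +0.0880, 0)
  M1 = (+0.0880, +0.0880, 0)
  M2 = (+0.0880, -0.0880, 0)
  M3 = (-0.0880, -0.0880, 0)
Detected image corners:
  c0 = (243.766028, 267.530972) px
  c1 = (333.832396, 269.455207) px
  c2 = (335.938972, 158.117821) px
  c3 = (250.327732, 156.729294) px
Planar DLT: solve 8×8 A·h = b for H (H[2,2]=1):
  H  [+492.04352 -108.83315 +290.93222]
  H  [+4.45534 +569.46123 +211.54273]
  H  [-0.02309 -0.28932 +1.00000]
B = K⁻¹H; ‖b₁‖=0.800177, ‖b₂‖=0.800177; λ = 2/(‖b₁‖+‖b₂‖) = 1.249723, sign → tz>0 ⇒ λ=+1.249723
r₁ = λ·B[:,0] = (+0.99948,+0.01460,-0.02886); r₂ = λ·B[:,1] = (-0.02405,+0.93204,-0.36157)
r₃ = r₁×r₂ = (+0.02162,+0.36207,+0.93190); SVD([r₁ r₂ r₃]) → R = UVᵀ:
  R  [+0.99948 -0.02405 +0.02162]
  R  [+0.01460 +0.93204 +0.36207]
  R  [-0.02886 -0.36157 +0.93190]
t = (-0.08733, -0.04238, +1.24972) m
tr R = 2.863413; θ = arccos((tr R − 1)/2) = 0.371714 rad = 21.298°
axis k = ((R−Rᵀ)₃₂, (R−Rᵀ)₁₃, (R−Rᵀ)₂₁) / (2 sinθ) = (-0.996163, +0.069480, +0.053210)
rvec = θ·k = (-0.370288, +0.025827, +0.019779)

rvec=(-0.3703, 0.0258, 0.0198) tvec=(-0.0873, -0.0424, 1.2497)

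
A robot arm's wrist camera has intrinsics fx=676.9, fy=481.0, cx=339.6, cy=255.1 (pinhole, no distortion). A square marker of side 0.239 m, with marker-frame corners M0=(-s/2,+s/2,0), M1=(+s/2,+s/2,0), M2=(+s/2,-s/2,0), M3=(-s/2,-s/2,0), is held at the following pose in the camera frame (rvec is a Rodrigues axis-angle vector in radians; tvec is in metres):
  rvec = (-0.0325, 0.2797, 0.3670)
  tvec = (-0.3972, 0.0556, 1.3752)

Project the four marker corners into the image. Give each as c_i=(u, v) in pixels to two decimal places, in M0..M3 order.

c0=(77.06, 297.85) c1=(171.93, 329.84) c2=(214.65, 250.02) c3=(117.46, 221.67)

Intrinsics K: fx=676.9, fy=481.0, cx=339.6, cy=255.1
Marker side s = 0.239 m; corners in marker frame (Z=0):
  M0 = (-0.1195, +0.1195, 0)
  M1 = (+0.1195, +0.1195, 0)
  M2 = (+0.1195, -0.1195, 0)
  M3 = (-0.1195, -0.1195, 0)
rvec = (-0.0325, 0.2797, 0.3670), |rvec| = θ = 0.46258 rad = 26.504°
Rodrigues: sinθ=0.44626, 1−cosθ=0.10509; R = I + sinθ·[k]× + (1−cosθ)·[k]×²:
    [+0.89542 -0.35852 +0.26397]
    [+0.34959 +0.93333 +0.08177]
    [-0.27569 +0.01906 +0.96106]
t = (-0.3972, 0.0556, 1.3752) m
M0: Pc = R·M0+t = (-0.54705, +0.12536, +1.41042); u = 676.9·(-0.54705)/1.41042 + 339.6 = 77.0579, v = 481.0·(+0.12536)/1.41042 + 255.1 = 297.8509
M1: Pc = R·M1+t = (-0.33304, +0.20891, +1.34453); u = 676.9·(-0.33304)/1.34453 + 339.6 = 171.9326, v = 481.0·(+0.20891)/1.34453 + 255.1 = 329.8359
M2: Pc = R·M2+t = (-0.24735, -0.01416, +1.33998); u = 676.9·(-0.24735)/1.33998 + 339.6 = 214.6471, v = 481.0·(-0.01416)/1.33998 + 255.1 = 250.0181
M3: Pc = R·M3+t = (-0.46136, -0.09771, +1.40587); u = 676.9·(-0.46136)/1.40587 + 339.6 = 117.4631, v = 481.0·(-0.09771)/1.40587 + 255.1 = 221.6703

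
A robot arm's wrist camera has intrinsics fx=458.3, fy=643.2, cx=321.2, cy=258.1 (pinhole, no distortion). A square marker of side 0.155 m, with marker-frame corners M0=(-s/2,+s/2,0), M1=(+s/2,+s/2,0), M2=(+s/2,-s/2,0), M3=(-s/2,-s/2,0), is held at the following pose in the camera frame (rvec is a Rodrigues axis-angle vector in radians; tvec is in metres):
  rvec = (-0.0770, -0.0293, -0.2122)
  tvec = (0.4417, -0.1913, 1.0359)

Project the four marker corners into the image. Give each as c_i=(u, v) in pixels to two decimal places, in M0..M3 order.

Intrinsics K: fx=458.3, fy=643.2, cx=321.2, cy=258.1
Marker side s = 0.155 m; corners in marker frame (Z=0):
  M0 = (-0.0775, +0.0775, 0)
  M1 = (+0.0775, +0.0775, 0)
  M2 = (+0.0775, -0.0775, 0)
  M3 = (-0.0775, -0.0775, 0)
rvec = (-0.0770, -0.0293, -0.2122), |rvec| = θ = 0.22763 rad = 13.042°
Rodrigues: sinθ=0.22567, 1−cosθ=0.02580; R = I + sinθ·[k]× + (1−cosθ)·[k]×²:
    [+0.97716 +0.21150 -0.02091]
    [-0.20925 +0.97463 +0.07943]
    [+0.03718 -0.07324 +0.99662]
t = (0.4417, -0.1913, 1.0359) m
M0: Pc = R·M0+t = (+0.38236, -0.09955, +1.02734); u = 458.3·(+0.38236)/1.02734 + 321.2 = 491.7724, v = 643.2·(-0.09955)/1.02734 + 258.1 = 195.7740
M1: Pc = R·M1+t = (+0.53382, -0.13198, +1.03311); u = 458.3·(+0.53382)/1.03311 + 321.2 = 558.0102, v = 643.2·(-0.13198)/1.03311 + 258.1 = 175.9289
M2: Pc = R·M2+t = (+0.50104, -0.28305, +1.04446); u = 458.3·(+0.50104)/1.04446 + 321.2 = 541.0519, v = 643.2·(-0.28305)/1.04446 + 258.1 = 83.7912
M3: Pc = R·M3+t = (+0.34958, -0.25062, +1.03869); u = 458.3·(+0.34958)/1.03869 + 321.2 = 475.4439, v = 643.2·(-0.25062)/1.03869 + 258.1 = 102.9082

c0=(491.77, 195.77) c1=(558.01, 175.93) c2=(541.05, 83.79) c3=(475.44, 102.91)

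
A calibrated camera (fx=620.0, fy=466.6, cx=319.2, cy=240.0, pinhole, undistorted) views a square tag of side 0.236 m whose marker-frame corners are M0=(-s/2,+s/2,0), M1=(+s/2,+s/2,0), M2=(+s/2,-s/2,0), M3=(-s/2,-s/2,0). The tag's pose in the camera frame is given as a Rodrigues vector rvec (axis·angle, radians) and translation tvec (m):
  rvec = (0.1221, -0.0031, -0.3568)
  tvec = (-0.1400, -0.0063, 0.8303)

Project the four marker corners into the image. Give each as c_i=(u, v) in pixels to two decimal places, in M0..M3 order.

c0=(165.79, 319.66) c1=(327.79, 274.50) c2=(265.49, 149.92) c3=(98.23, 197.31)

Intrinsics K: fx=620.0, fy=466.6, cx=319.2, cy=240.0
Marker side s = 0.236 m; corners in marker frame (Z=0):
  M0 = (-0.1180, +0.1180, 0)
  M1 = (+0.1180, +0.1180, 0)
  M2 = (+0.1180, -0.1180, 0)
  M3 = (-0.1180, -0.1180, 0)
rvec = (0.1221, -0.0031, -0.3568), |rvec| = θ = 0.37713 rad = 21.608°
Rodrigues: sinθ=0.36825, 1−cosθ=0.07027; R = I + sinθ·[k]× + (1−cosθ)·[k]×²:
    [+0.93709 +0.34822 -0.02455]
    [-0.34859 +0.92973 -0.11868]
    [-0.01850 +0.11977 +0.99263]
t = (-0.1400, -0.0063, 0.8303) m
M0: Pc = R·M0+t = (-0.20949, +0.14454, +0.84662); u = 620.0·(-0.20949)/0.84662 + 319.2 = 165.7865, v = 466.6·(+0.14454)/0.84662 + 240.0 = 319.6621
M1: Pc = R·M1+t = (+0.01167, +0.06227, +0.84225); u = 620.0·(+0.01167)/0.84225 + 319.2 = 327.7879, v = 466.6·(+0.06227)/0.84225 + 240.0 = 274.4997
M2: Pc = R·M2+t = (-0.07051, -0.15714, +0.81398); u = 620.0·(-0.07051)/0.81398 + 319.2 = 265.4917, v = 466.6·(-0.15714)/0.81398 + 240.0 = 149.9216
M3: Pc = R·M3+t = (-0.29167, -0.07487, +0.81835); u = 620.0·(-0.29167)/0.81835 + 319.2 = 98.2270, v = 466.6·(-0.07487)/0.81835 + 240.0 = 197.3085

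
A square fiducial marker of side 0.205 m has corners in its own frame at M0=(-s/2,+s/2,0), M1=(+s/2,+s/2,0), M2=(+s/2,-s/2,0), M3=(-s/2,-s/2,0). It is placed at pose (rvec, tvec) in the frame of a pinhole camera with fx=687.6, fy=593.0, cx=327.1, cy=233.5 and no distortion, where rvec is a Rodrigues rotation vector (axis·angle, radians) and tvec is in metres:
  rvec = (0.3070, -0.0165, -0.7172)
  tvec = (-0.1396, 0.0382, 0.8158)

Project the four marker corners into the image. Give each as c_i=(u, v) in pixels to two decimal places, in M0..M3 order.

Intrinsics K: fx=687.6, fy=593.0, cx=327.1, cy=233.5
Marker side s = 0.205 m; corners in marker frame (Z=0):
  M0 = (-0.1025, +0.1025, 0)
  M1 = (+0.1025, +0.1025, 0)
  M2 = (+0.1025, -0.1025, 0)
  M3 = (-0.1025, -0.1025, 0)
rvec = (0.3070, -0.0165, -0.7172), |rvec| = θ = 0.78032 rad = 44.709°
Rodrigues: sinθ=0.70351, 1−cosθ=0.28931; R = I + sinθ·[k]× + (1−cosθ)·[k]×²:
    [+0.75547 +0.64419 -0.11949]
    [-0.64901 +0.71082 -0.27116]
    [-0.08974 +0.28240 +0.95509]
t = (-0.1396, 0.0382, 0.8158) m
M0: Pc = R·M0+t = (-0.15101, +0.17758, +0.85394); u = 687.6·(-0.15101)/0.85394 + 327.1 = 205.5094, v = 593.0·(+0.17758)/0.85394 + 233.5 = 356.8174
M1: Pc = R·M1+t = (+0.00387, +0.04454, +0.83555); u = 687.6·(+0.00387)/0.83555 + 327.1 = 330.2811, v = 593.0·(+0.04454)/0.83555 + 233.5 = 265.1076
M2: Pc = R·M2+t = (-0.12819, -0.10118, +0.77766); u = 687.6·(-0.12819)/0.77766 + 327.1 = 213.7513, v = 593.0·(-0.10118)/0.77766 + 233.5 = 156.3437
M3: Pc = R·M3+t = (-0.28307, +0.03186, +0.79605); u = 687.6·(-0.28307)/0.79605 + 327.1 = 82.5985, v = 593.0·(+0.03186)/0.79605 + 233.5 = 257.2366

c0=(205.51, 356.82) c1=(330.28, 265.11) c2=(213.75, 156.34) c3=(82.60, 257.24)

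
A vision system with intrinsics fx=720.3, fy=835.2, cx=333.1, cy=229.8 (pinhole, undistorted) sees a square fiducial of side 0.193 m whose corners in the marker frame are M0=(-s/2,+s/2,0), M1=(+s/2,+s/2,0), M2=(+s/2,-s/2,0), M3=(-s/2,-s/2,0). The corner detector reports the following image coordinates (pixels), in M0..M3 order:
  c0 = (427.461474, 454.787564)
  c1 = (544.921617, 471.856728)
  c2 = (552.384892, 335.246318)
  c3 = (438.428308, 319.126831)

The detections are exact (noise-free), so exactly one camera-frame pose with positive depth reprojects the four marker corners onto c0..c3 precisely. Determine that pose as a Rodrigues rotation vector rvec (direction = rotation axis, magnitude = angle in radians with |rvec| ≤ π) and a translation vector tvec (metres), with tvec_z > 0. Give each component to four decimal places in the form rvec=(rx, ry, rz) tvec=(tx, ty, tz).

rvec=(-0.1918, 0.0087, 0.1212) tvec=(0.2623, 0.2359, 1.1982)

Intrinsics K: fx=720.3, fy=835.2, cx=333.1, cy=229.8
Marker side s = 0.193 m; corners in marker frame (Z=0):
  M0 = (-0.0965, +0.0965, 0)
  M1 = (+0.0965, +0.0965, 0)
  M2 = (+0.0965, -0.0965, 0)
  M3 = (-0.0965, -0.0965, 0)
Detected image corners:
  c0 = (427.461474, 454.787564) px
  c1 = (544.921617, 471.856728) px
  c2 = (552.384892, 335.246318) px
  c3 = (438.428308, 319.126831) px
Planar DLT: solve 8×8 A·h = b for H (H[2,2]=1):
  H  [+591.11301 -125.42014 +490.77531]
  H  [+79.28043 +642.82068 +394.20152]
  H  [-0.01686 -0.15823 +1.00000]
B = K⁻¹H; ‖b₁‖=0.834575, ‖b₂‖=0.834575; λ = 2/(‖b₁‖+‖b₂‖) = 1.198214, sign → tz>0 ⇒ λ=+1.198214
r₁ = λ·B[:,0] = (+0.99265,+0.11930,-0.02020); r₂ = λ·B[:,1] = (-0.12096,+0.97438,-0.18959)
r₃ = r₁×r₂ = (-0.00294,+0.19064,+0.98165); SVD([r₁ r₂ r₃]) → R = UVᵀ:
  R  [+0.99265 -0.12096 -0.00294]
  R  [+0.11930 +0.97438 +0.19064]
  R  [-0.02020 -0.18959 +0.98165]
t = (+0.26229, +0.23586, +1.19821) m
tr R = 2.948692; θ = arccos((tr R − 1)/2) = 0.227000 rad = 13.006°
axis k = ((R−Rᵀ)₃₂, (R−Rᵀ)₁₃, (R−Rᵀ)₂₁) / (2 sinθ) = (-0.844760, +0.038351, +0.533769)
rvec = θ·k = (-0.191761, +0.008706, +0.121166)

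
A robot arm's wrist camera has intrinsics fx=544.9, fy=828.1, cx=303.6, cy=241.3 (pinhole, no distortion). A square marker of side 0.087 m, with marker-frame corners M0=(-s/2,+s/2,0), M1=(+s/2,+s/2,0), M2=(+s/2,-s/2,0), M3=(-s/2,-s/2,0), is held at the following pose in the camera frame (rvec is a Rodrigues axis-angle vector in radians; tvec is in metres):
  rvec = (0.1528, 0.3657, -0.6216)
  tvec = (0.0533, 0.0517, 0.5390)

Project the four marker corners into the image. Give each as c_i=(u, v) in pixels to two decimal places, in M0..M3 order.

Intrinsics K: fx=544.9, fy=828.1, cx=303.6, cy=241.3
Marker side s = 0.087 m; corners in marker frame (Z=0):
  M0 = (-0.0435, +0.0435, 0)
  M1 = (+0.0435, +0.0435, 0)
  M2 = (+0.0435, -0.0435, 0)
  M3 = (-0.0435, -0.0435, 0)
rvec = (0.1528, 0.3657, -0.6216), |rvec| = θ = 0.73720 rad = 42.239°
Rodrigues: sinθ=0.67222, 1−cosθ=0.25965; R = I + sinθ·[k]× + (1−cosθ)·[k]×²:
    [+0.75151 +0.59350 +0.28809]
    [-0.54011 +0.80424 -0.24794]
    [-0.37884 +0.03073 +0.92495]
t = (0.0533, 0.0517, 0.5390) m
M0: Pc = R·M0+t = (+0.04643, +0.11018, +0.55682); u = 544.9·(+0.04643)/0.55682 + 303.6 = 349.0334, v = 828.1·(+0.11018)/0.55682 + 241.3 = 405.1594
M1: Pc = R·M1+t = (+0.11181, +0.06319, +0.52386); u = 544.9·(+0.11181)/0.52386 + 303.6 = 419.8991, v = 828.1·(+0.06319)/0.52386 + 241.3 = 341.1889
M2: Pc = R·M2+t = (+0.06017, -0.00678, +0.52118); u = 544.9·(+0.06017)/0.52118 + 303.6 = 366.5112, v = 828.1·(-0.00678)/0.52118 + 241.3 = 230.5283
M3: Pc = R·M3+t = (-0.00521, +0.04021, +0.55414); u = 544.9·(-0.00521)/0.55414 + 303.6 = 298.4790, v = 828.1·(+0.04021)/0.55414 + 241.3 = 301.3892

c0=(349.03, 405.16) c1=(419.90, 341.19) c2=(366.51, 230.53) c3=(298.48, 301.39)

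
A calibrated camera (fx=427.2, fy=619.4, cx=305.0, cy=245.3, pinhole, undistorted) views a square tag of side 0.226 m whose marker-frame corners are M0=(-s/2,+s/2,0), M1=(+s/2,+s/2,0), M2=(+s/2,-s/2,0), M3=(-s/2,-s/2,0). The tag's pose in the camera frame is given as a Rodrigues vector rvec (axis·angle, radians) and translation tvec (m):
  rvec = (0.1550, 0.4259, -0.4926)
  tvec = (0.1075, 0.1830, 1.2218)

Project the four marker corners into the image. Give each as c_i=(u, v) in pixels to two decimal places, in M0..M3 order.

c0=(329.37, 405.32) c1=(396.62, 368.08) c2=(357.01, 264.66) c3=(292.30, 310.15)

Intrinsics K: fx=427.2, fy=619.4, cx=305.0, cy=245.3
Marker side s = 0.226 m; corners in marker frame (Z=0):
  M0 = (-0.1130, +0.1130, 0)
  M1 = (+0.1130, +0.1130, 0)
  M2 = (+0.1130, -0.1130, 0)
  M3 = (-0.1130, -0.1130, 0)
rvec = (0.1550, 0.4259, -0.4926), |rvec| = θ = 0.66938 rad = 38.353°
Rodrigues: sinθ=0.62050, 1−cosθ=0.21579; R = I + sinθ·[k]× + (1−cosθ)·[k]×²:
    [+0.79578 +0.48842 +0.35803]
    [-0.42484 +0.87157 -0.24472]
    [-0.43157 +0.04264 +0.90107]
t = (0.1075, 0.1830, 1.2218) m
M0: Pc = R·M0+t = (+0.07277, +0.32949, +1.27539); u = 427.2·(+0.07277)/1.27539 + 305.0 = 329.3745, v = 619.4·(+0.32949)/1.27539 + 245.3 = 405.3207
M1: Pc = R·M1+t = (+0.25261, +0.23348, +1.17785); u = 427.2·(+0.25261)/1.17785 + 305.0 = 396.6219, v = 619.4·(+0.23348)/1.17785 + 245.3 = 368.0811
M2: Pc = R·M2+t = (+0.14223, +0.03651, +1.16821); u = 427.2·(+0.14223)/1.16821 + 305.0 = 357.0120, v = 619.4·(+0.03651)/1.16821 + 245.3 = 264.6563
M3: Pc = R·M3+t = (-0.03761, +0.13252, +1.26575); u = 427.2·(-0.03761)/1.26575 + 305.0 = 292.3048, v = 619.4·(+0.13252)/1.26575 + 245.3 = 310.1490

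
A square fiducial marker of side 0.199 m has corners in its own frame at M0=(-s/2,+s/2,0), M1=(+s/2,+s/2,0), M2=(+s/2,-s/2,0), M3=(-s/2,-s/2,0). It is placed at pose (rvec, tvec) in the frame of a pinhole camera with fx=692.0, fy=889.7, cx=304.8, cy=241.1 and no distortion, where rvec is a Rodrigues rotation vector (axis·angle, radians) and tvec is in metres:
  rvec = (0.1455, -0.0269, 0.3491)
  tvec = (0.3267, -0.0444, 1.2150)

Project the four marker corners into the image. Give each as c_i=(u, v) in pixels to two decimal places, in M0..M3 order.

c0=(417.42, 251.54) c1=(521.34, 300.08) c2=(565.37, 165.03) c3=(459.45, 114.23)

Intrinsics K: fx=692.0, fy=889.7, cx=304.8, cy=241.1
Marker side s = 0.199 m; corners in marker frame (Z=0):
  M0 = (-0.0995, +0.0995, 0)
  M1 = (+0.0995, +0.0995, 0)
  M2 = (+0.0995, -0.0995, 0)
  M3 = (-0.0995, -0.0995, 0)
rvec = (0.1455, -0.0269, 0.3491), |rvec| = θ = 0.37916 rad = 21.724°
Rodrigues: sinθ=0.37014, 1−cosθ=0.07103; R = I + sinθ·[k]× + (1−cosθ)·[k]×²:
    [+0.93943 -0.34273 -0.00117]
    [+0.33886 +0.92933 -0.14668]
    [+0.05135 +0.13740 +0.98918]
t = (0.3267, -0.0444, 1.2150) m
M0: Pc = R·M0+t = (+0.19912, +0.01435, +1.22356); u = 692.0·(+0.19912)/1.22356 + 304.8 = 417.4175, v = 889.7·(+0.01435)/1.22356 + 241.1 = 251.5358
M1: Pc = R·M1+t = (+0.38607, +0.08179, +1.23378); u = 692.0·(+0.38607)/1.23378 + 304.8 = 521.3392, v = 889.7·(+0.08179)/1.23378 + 241.1 = 300.0767
M2: Pc = R·M2+t = (+0.45428, -0.10315, +1.20644); u = 692.0·(+0.45428)/1.20644 + 304.8 = 565.3673, v = 889.7·(-0.10315)/1.20644 + 241.1 = 165.0297
M3: Pc = R·M3+t = (+0.26733, -0.17059, +1.19622); u = 692.0·(+0.26733)/1.19622 + 304.8 = 459.4463, v = 889.7·(-0.17059)/1.19622 + 241.1 = 114.2255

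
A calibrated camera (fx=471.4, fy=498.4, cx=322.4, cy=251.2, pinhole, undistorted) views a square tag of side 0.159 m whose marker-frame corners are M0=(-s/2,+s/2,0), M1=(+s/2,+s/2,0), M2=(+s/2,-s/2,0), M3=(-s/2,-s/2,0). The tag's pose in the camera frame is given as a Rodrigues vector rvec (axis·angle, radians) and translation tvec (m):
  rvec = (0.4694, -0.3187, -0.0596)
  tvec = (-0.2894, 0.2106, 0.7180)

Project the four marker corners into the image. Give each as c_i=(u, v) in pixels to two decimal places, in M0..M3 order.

c0=(86.34, 450.05) c1=(191.79, 425.15) c2=(180.17, 342.76) c3=(62.37, 364.66)

Intrinsics K: fx=471.4, fy=498.4, cx=322.4, cy=251.2
Marker side s = 0.159 m; corners in marker frame (Z=0):
  M0 = (-0.0795, +0.0795, 0)
  M1 = (+0.0795, +0.0795, 0)
  M2 = (+0.0795, -0.0795, 0)
  M3 = (-0.0795, -0.0795, 0)
rvec = (0.4694, -0.3187, -0.0596), |rvec| = θ = 0.57049 rad = 32.687°
Rodrigues: sinθ=0.54004, 1−cosθ=0.15836; R = I + sinθ·[k]× + (1−cosθ)·[k]×²:
    [+0.94885 -0.01637 -0.31530]
    [-0.12921 +0.89106 -0.43511]
    [+0.28808 +0.45359 +0.84337]
t = (-0.2894, 0.2106, 0.7180) m
M0: Pc = R·M0+t = (-0.36614, +0.29171, +0.73116); u = 471.4·(-0.36614)/0.73116 + 322.4 = 86.3415, v = 498.4·(+0.29171)/0.73116 + 251.2 = 450.0475
M1: Pc = R·M1+t = (-0.21527, +0.27117, +0.77696); u = 471.4·(-0.21527)/0.77696 + 322.4 = 191.7922, v = 498.4·(+0.27117)/0.77696 + 251.2 = 425.1460
M2: Pc = R·M2+t = (-0.21266, +0.12949, +0.70484); u = 471.4·(-0.21266)/0.70484 + 322.4 = 180.1692, v = 498.4·(+0.12949)/0.70484 + 251.2 = 342.7625
M3: Pc = R·M3+t = (-0.36353, +0.15003, +0.65904); u = 471.4·(-0.36353)/0.65904 + 322.4 = 62.3708, v = 498.4·(+0.15003)/0.65904 + 251.2 = 364.6633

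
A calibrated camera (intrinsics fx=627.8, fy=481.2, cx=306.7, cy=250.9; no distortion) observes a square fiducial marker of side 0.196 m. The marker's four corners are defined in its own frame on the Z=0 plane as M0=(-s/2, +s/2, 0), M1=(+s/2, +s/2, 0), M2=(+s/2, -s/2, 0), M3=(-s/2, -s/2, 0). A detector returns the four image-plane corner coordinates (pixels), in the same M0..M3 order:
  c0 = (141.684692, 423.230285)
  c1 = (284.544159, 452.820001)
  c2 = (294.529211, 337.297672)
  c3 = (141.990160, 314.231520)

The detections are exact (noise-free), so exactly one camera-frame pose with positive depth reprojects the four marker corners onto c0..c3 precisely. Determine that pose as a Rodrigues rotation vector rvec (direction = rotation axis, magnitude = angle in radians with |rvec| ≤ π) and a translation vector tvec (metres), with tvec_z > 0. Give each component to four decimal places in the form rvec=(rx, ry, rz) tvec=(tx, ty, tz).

rvec=(0.2343, 0.3017, 0.1035) tvec=(-0.1132, 0.2084, 0.7580)

Intrinsics K: fx=627.8, fy=481.2, cx=306.7, cy=250.9
Marker side s = 0.196 m; corners in marker frame (Z=0):
  M0 = (-0.0980, +0.0980, 0)
  M1 = (+0.0980, +0.0980, 0)
  M2 = (+0.0980, -0.0980, 0)
  M3 = (-0.0980, -0.0980, 0)
Detected image corners:
  c0 = (141.684692, 423.230285) px
  c1 = (284.544159, 452.820001) px
  c2 = (294.529211, 337.297672) px
  c3 = (141.990160, 314.231520) px
Planar DLT: solve 8×8 A·h = b for H (H[2,2]=1):
  H  [+672.58372 +43.97293 +212.91475]
  H  [-7.16238 +694.89698 +383.18315]
  H  [-0.37186 +0.32141 +1.00000]
B = K⁻¹H; ‖b₁‖=1.319219, ‖b₂‖=1.319219; λ = 2/(‖b₁‖+‖b₂‖) = 0.758024, sign → tz>0 ⇒ λ=+0.758024
r₁ = λ·B[:,0] = (+0.94981,+0.13569,-0.28188); r₂ = λ·B[:,1] = (-0.06593,+0.96762,+0.24364)
r₃ = r₁×r₂ = (+0.30581,-0.21282,+0.92800); SVD([r₁ r₂ r₃]) → R = UVᵀ:
  R  [+0.94981 -0.06593 +0.30581]
  R  [+0.13569 +0.96762 -0.21282]
  R  [-0.28188 +0.24364 +0.92800]
t = (-0.11324, +0.20838, +0.75802) m
tr R = 2.845428; θ = arccos((tr R − 1)/2) = 0.395734 rad = 22.674°
axis k = ((R−Rᵀ)₃₂, (R−Rᵀ)₁₃, (R−Rᵀ)₂₁) / (2 sinθ) = (+0.592061, +0.762281, +0.261517)
rvec = θ·k = (+0.234299, +0.301660, +0.103491)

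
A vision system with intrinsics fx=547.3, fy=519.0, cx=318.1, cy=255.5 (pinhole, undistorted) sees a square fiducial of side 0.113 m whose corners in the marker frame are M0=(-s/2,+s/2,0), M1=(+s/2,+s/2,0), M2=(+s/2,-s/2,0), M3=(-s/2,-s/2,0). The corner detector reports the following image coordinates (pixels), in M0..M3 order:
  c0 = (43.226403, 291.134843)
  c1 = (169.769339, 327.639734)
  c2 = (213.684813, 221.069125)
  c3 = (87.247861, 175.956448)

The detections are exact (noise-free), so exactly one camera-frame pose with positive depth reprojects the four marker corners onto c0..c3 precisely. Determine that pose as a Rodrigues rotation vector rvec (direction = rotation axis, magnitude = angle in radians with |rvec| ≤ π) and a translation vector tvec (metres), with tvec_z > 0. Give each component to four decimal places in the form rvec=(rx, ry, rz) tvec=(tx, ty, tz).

Intrinsics K: fx=547.3, fy=519.0, cx=318.1, cy=255.5
Marker side s = 0.113 m; corners in marker frame (Z=0):
  M0 = (-0.0565, +0.0565, 0)
  M1 = (+0.0565, +0.0565, 0)
  M2 = (+0.0565, -0.0565, 0)
  M3 = (-0.0565, -0.0565, 0)
Detected image corners:
  c0 = (43.226403, 291.134843) px
  c1 = (169.769339, 327.639734) px
  c2 = (213.684813, 221.069125) px
  c3 = (87.247861, 175.956448) px
Planar DLT: solve 8×8 A·h = b for H (H[2,2]=1):
  H  [+1197.95599 -362.72649 +130.41248]
  H  [+515.99598 +1031.97349 +255.29763]
  H  [+0.61153 +0.20516 +1.00000]
B = K⁻¹H; ‖b₁‖=2.053254, ‖b₂‖=2.053254; λ = 2/(‖b₁‖+‖b₂‖) = 0.487032, sign → tz>0 ⇒ λ=+0.487032
r₁ = λ·B[:,0] = (+0.89293,+0.33759,+0.29783); r₂ = λ·B[:,1] = (-0.38086,+0.91922,+0.09992)
r₃ = r₁×r₂ = (-0.24004,-0.20265,+0.94937); SVD([r₁ r₂ r₃]) → R = UVᵀ:
  R  [+0.89293 -0.38086 -0.24004]
  R  [+0.33759 +0.91922 -0.20265]
  R  [+0.29783 +0.09992 +0.94937]
t = (-0.16702, -0.00019, +0.48703) m
tr R = 2.761526; θ = arccos((tr R − 1)/2) = 0.493326 rad = 28.265°
axis k = ((R−Rᵀ)₃₂, (R−Rᵀ)₁₃, (R−Rᵀ)₂₁) / (2 sinθ) = (+0.319463, -0.567911, +0.758564)
rvec = θ·k = (+0.157599, -0.280165, +0.374219)

rvec=(0.1576, -0.2802, 0.3742) tvec=(-0.1670, -0.0002, 0.4870)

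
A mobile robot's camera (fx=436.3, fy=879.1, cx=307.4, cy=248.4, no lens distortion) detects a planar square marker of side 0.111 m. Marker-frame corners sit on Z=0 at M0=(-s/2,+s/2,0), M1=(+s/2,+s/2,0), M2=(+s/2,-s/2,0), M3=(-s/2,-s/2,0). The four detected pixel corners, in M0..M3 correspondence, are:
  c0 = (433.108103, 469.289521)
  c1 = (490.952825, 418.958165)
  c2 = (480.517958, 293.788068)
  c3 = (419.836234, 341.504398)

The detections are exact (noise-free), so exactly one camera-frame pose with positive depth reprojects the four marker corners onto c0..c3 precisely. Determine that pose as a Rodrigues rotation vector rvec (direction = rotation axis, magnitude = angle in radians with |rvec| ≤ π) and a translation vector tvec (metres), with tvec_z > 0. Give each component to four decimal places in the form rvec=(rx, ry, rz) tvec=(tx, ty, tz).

Intrinsics K: fx=436.3, fy=879.1, cx=307.4, cy=248.4
Marker side s = 0.111 m; corners in marker frame (Z=0):
  M0 = (-0.0555, +0.0555, 0)
  M1 = (+0.0555, +0.0555, 0)
  M2 = (+0.0555, -0.0555, 0)
  M3 = (-0.0555, -0.0555, 0)
Detected image corners:
  c0 = (433.108103, 469.289521) px
  c1 = (490.952825, 418.958165) px
  c2 = (480.517958, 293.788068) px
  c3 = (419.836234, 341.504398) px
Planar DLT: solve 8×8 A·h = b for H (H[2,2]=1):
  H  [+683.24759 +273.33668 +456.76348]
  H  [-316.96335 +1278.50068 +381.72222]
  H  [+0.32800 +0.36567 +1.00000]
B = K⁻¹H; ‖b₁‖=1.447405, ‖b₂‖=1.447405; λ = 2/(‖b₁‖+‖b₂‖) = 0.690892, sign → tz>0 ⇒ λ=+0.690892
r₁ = λ·B[:,0] = (+0.92227,-0.31314,+0.22662); r₂ = λ·B[:,1] = (+0.25484,+0.93340,+0.25264)
r₃ = r₁×r₂ = (-0.29063,-0.17525,+0.94065); SVD([r₁ r₂ r₃]) → R = UVᵀ:
  R  [+0.92227 +0.25484 -0.29063]
  R  [-0.31314 +0.93340 -0.17525]
  R  [+0.22662 +0.25264 +0.94065]
t = (+0.23652, +0.10478, +0.69089) m
tr R = 2.796322; θ = arccos((tr R − 1)/2) = 0.455228 rad = 26.083°
axis k = ((R−Rᵀ)₃₂, (R−Rᵀ)₁₃, (R−Rᵀ)₂₁) / (2 sinθ) = (+0.486603, -0.588227, -0.645915)
rvec = θ·k = (+0.221515, -0.267777, -0.294038)

rvec=(0.2215, -0.2678, -0.2940) tvec=(0.2365, 0.1048, 0.6909)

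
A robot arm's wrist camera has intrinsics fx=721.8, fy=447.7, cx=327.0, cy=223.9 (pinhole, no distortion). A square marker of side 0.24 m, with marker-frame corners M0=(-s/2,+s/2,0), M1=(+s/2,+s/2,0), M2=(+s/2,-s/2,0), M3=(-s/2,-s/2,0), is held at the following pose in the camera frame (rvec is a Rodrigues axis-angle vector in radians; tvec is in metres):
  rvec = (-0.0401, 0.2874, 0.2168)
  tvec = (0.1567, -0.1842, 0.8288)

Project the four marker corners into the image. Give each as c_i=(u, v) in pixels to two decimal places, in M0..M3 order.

Intrinsics K: fx=721.8, fy=447.7, cx=327.0, cy=223.9
Marker side s = 0.24 m; corners in marker frame (Z=0):
  M0 = (-0.1200, +0.1200, 0)
  M1 = (+0.1200, +0.1200, 0)
  M2 = (+0.1200, -0.1200, 0)
  M3 = (-0.1200, -0.1200, 0)
rvec = (-0.0401, 0.2874, 0.2168), |rvec| = θ = 0.36223 rad = 20.754°
Rodrigues: sinθ=0.35436, 1−cosθ=0.06489; R = I + sinθ·[k]× + (1−cosθ)·[k]×²:
    [+0.93590 -0.21779 +0.27686]
    [+0.20639 +0.97596 +0.07004]
    [-0.28546 -0.00841 +0.95835]
t = (0.1567, -0.1842, 0.8288) m
M0: Pc = R·M0+t = (+0.01826, -0.09185, +0.86205); u = 721.8·(+0.01826)/0.86205 + 327.0 = 342.2865, v = 447.7·(-0.09185)/0.86205 + 223.9 = 176.1971
M1: Pc = R·M1+t = (+0.24287, -0.04232, +0.79354); u = 721.8·(+0.24287)/0.79354 + 327.0 = 547.9180, v = 447.7·(-0.04232)/0.79354 + 223.9 = 200.0249
M2: Pc = R·M2+t = (+0.29514, -0.27655, +0.79555); u = 721.8·(+0.29514)/0.79555 + 327.0 = 594.7810, v = 447.7·(-0.27655)/0.79555 + 223.9 = 68.2719
M3: Pc = R·M3+t = (+0.07053, -0.32608, +0.86406); u = 721.8·(+0.07053)/0.86406 + 327.0 = 385.9143, v = 447.7·(-0.32608)/0.86406 + 223.9 = 54.9463

c0=(342.29, 176.20) c1=(547.92, 200.02) c2=(594.78, 68.27) c3=(385.91, 54.95)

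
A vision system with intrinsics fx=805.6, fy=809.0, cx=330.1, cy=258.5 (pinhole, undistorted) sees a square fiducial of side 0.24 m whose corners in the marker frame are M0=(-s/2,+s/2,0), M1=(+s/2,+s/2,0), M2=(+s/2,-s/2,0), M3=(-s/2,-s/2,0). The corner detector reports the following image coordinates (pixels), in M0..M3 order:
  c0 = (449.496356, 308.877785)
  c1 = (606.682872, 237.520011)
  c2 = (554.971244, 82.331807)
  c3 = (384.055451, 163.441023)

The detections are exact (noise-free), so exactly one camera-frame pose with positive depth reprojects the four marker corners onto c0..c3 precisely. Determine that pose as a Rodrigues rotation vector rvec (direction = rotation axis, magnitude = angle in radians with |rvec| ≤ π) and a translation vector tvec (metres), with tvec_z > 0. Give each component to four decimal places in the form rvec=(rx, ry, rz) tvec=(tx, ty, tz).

rvec=(0.4361, -0.0086, -0.4462) tvec=(0.2286, -0.0763, 1.0883)

Intrinsics K: fx=805.6, fy=809.0, cx=330.1, cy=258.5
Marker side s = 0.24 m; corners in marker frame (Z=0):
  M0 = (-0.1200, +0.1200, 0)
  M1 = (+0.1200, +0.1200, 0)
  M2 = (+0.1200, -0.1200, 0)
  M3 = (-0.1200, -0.1200, 0)
Detected image corners:
  c0 = (449.496356, 308.877785) px
  c1 = (606.682872, 237.520011) px
  c2 = (554.971244, 82.331807) px
  c3 = (384.055451, 163.441023) px
Planar DLT: solve 8×8 A·h = b for H (H[2,2]=1):
  H  [+642.78268 +432.36671 +499.34745]
  H  [-332.39162 +700.76292 +201.80429]
  H  [-0.07913 +0.37696 +1.00000]
B = K⁻¹H; ‖b₁‖=0.918892, ‖b₂‖=0.918892; λ = 2/(‖b₁‖+‖b₂‖) = 1.088268, sign → tz>0 ⇒ λ=+1.088268
r₁ = λ·B[:,0] = (+0.90361,-0.41962,-0.08611); r₂ = λ·B[:,1] = (+0.41598,+0.81159,+0.41023)
r₃ = r₁×r₂ = (-0.10225,-0.40651,+0.90791); SVD([r₁ r₂ r₃]) → R = UVᵀ:
  R  [+0.90361 +0.41598 -0.10225]
  R  [-0.41962 +0.81159 -0.40651]
  R  [-0.08611 +0.41023 +0.90791]
t = (+0.22863, -0.07627, +1.08827) m
tr R = 2.623099; θ = arccos((tr R − 1)/2) = 0.623997 rad = 35.752°
axis k = ((R−Rᵀ)₃₂, (R−Rᵀ)₁₃, (R−Rᵀ)₂₁) / (2 sinθ) = (+0.698925, -0.013809, -0.715061)
rvec = θ·k = (+0.436127, -0.008617, -0.446196)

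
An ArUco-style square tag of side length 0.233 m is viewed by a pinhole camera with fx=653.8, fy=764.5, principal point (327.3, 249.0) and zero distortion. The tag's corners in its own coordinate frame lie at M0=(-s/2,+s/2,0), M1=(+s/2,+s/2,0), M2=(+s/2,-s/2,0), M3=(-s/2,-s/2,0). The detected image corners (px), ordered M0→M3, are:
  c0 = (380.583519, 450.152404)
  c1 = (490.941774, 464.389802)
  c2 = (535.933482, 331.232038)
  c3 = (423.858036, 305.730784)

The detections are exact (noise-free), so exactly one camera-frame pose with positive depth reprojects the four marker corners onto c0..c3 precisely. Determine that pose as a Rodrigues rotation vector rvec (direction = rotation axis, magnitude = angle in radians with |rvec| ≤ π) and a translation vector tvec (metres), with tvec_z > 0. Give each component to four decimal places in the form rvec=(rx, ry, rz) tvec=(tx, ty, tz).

Intrinsics K: fx=653.8, fy=764.5, cx=327.3, cy=249.0
Marker side s = 0.233 m; corners in marker frame (Z=0):
  M0 = (-0.1165, +0.1165, 0)
  M1 = (+0.1165, +0.1165, 0)
  M2 = (+0.1165, -0.1165, 0)
  M3 = (-0.1165, -0.1165, 0)
Detected image corners:
  c0 = (380.583519, 450.152404) px
  c1 = (490.941774, 464.389802) px
  c2 = (535.933482, 331.232038) px
  c3 = (423.858036, 305.730784) px
Planar DLT: solve 8×8 A·h = b for H (H[2,2]=1):
  H  [+624.02970 -100.96337 +459.40885]
  H  [+209.09042 +669.81243 +389.81163]
  H  [+0.32062 +0.19349 +1.00000]
B = K⁻¹H; ‖b₁‖=0.872786, ‖b₂‖=0.872786; λ = 2/(‖b₁‖+‖b₂‖) = 1.145756, sign → tz>0 ⇒ λ=+1.145756
r₁ = λ·B[:,0] = (+0.90969,+0.19372,+0.36735); r₂ = λ·B[:,1] = (-0.28792,+0.93164,+0.22170)
r₃ = r₁×r₂ = (-0.29929,-0.30744,+0.90328); SVD([r₁ r₂ r₃]) → R = UVᵀ:
  R  [+0.90969 -0.28792 -0.29929]
  R  [+0.19372 +0.93164 -0.30744]
  R  [+0.36735 +0.22170 +0.90328]
t = (+0.23152, +0.21103, +1.14576) m
tr R = 2.744603; θ = arccos((tr R − 1)/2) = 0.510907 rad = 29.273°
axis k = ((R−Rᵀ)₃₂, (R−Rᵀ)₁₃, (R−Rᵀ)₂₁) / (2 sinθ) = (+0.541073, -0.681677, +0.492501)
rvec = θ·k = (+0.276438, -0.348273, +0.251622)

rvec=(0.2764, -0.3483, 0.2516) tvec=(0.2315, 0.2110, 1.1458)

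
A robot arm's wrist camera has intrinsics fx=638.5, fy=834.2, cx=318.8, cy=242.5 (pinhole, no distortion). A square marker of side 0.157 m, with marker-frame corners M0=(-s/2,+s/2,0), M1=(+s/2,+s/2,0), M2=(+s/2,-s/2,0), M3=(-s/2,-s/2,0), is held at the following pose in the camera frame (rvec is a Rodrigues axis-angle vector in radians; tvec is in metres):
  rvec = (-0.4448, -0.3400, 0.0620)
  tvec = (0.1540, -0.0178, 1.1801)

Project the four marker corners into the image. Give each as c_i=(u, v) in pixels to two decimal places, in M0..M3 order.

c0=(365.03, 274.17) c1=(443.78, 287.68) c2=(435.73, 189.82) c3=(361.14, 173.10)

Intrinsics K: fx=638.5, fy=834.2, cx=318.8, cy=242.5
Marker side s = 0.157 m; corners in marker frame (Z=0):
  M0 = (-0.0785, +0.0785, 0)
  M1 = (+0.0785, +0.0785, 0)
  M2 = (+0.0785, -0.0785, 0)
  M3 = (-0.0785, -0.0785, 0)
rvec = (-0.4448, -0.3400, 0.0620), |rvec| = θ = 0.56329 rad = 32.274°
Rodrigues: sinθ=0.53397, 1−cosθ=0.15449; R = I + sinθ·[k]× + (1−cosθ)·[k]×²:
    [+0.94184 +0.01486 -0.33573]
    [+0.13241 +0.90179 +0.41138]
    [+0.30888 -0.43191 +0.84738]
t = (0.1540, -0.0178, 1.1801) m
M0: Pc = R·M0+t = (+0.08123, +0.04260, +1.12195); u = 638.5·(+0.08123)/1.12195 + 318.8 = 365.0293, v = 834.2·(+0.04260)/1.12195 + 242.5 = 274.1717
M1: Pc = R·M1+t = (+0.22910, +0.06338, +1.17044); u = 638.5·(+0.22910)/1.17044 + 318.8 = 443.7795, v = 834.2·(+0.06338)/1.17044 + 242.5 = 287.6759
M2: Pc = R·M2+t = (+0.22677, -0.07820, +1.23825); u = 638.5·(+0.22677)/1.23825 + 318.8 = 435.7319, v = 834.2·(-0.07820)/1.23825 + 242.5 = 189.8197
M3: Pc = R·M3+t = (+0.07890, -0.09898, +1.18976); u = 638.5·(+0.07890)/1.18976 + 318.8 = 361.1420, v = 834.2·(-0.09898)/1.18976 + 242.5 = 173.0966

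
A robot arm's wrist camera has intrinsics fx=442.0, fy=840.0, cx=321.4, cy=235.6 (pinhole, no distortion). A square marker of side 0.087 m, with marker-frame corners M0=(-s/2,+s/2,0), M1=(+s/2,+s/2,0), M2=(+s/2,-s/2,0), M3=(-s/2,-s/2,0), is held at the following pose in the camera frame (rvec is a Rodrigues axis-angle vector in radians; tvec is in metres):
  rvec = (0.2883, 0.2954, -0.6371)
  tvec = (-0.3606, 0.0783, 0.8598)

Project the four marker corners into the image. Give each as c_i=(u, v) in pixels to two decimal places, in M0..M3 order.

c0=(137.64, 364.09) c1=(165.51, 322.68) c2=(134.32, 257.25) c3=(107.08, 301.71)

Intrinsics K: fx=442.0, fy=840.0, cx=321.4, cy=235.6
Marker side s = 0.087 m; corners in marker frame (Z=0):
  M0 = (-0.0435, +0.0435, 0)
  M1 = (+0.0435, +0.0435, 0)
  M2 = (+0.0435, -0.0435, 0)
  M3 = (-0.0435, -0.0435, 0)
rvec = (0.2883, 0.2954, -0.6371), |rvec| = θ = 0.75913 rad = 43.495°
Rodrigues: sinθ=0.68829, 1−cosθ=0.27456; R = I + sinθ·[k]× + (1−cosθ)·[k]×²:
    [+0.76504 +0.61822 +0.18032]
    [-0.53707 +0.76701 -0.35106]
    [-0.35535 +0.17173 +0.91882]
t = (-0.3606, 0.0783, 0.8598) m
M0: Pc = R·M0+t = (-0.36699, +0.13503, +0.88273); u = 442.0·(-0.36699)/0.88273 + 321.4 = 137.6424, v = 840.0·(+0.13503)/0.88273 + 235.6 = 364.0918
M1: Pc = R·M1+t = (-0.30043, +0.08830, +0.85181); u = 442.0·(-0.30043)/0.85181 + 321.4 = 165.5098, v = 840.0·(+0.08830)/0.85181 + 235.6 = 322.6778
M2: Pc = R·M2+t = (-0.35421, +0.02157, +0.83687); u = 442.0·(-0.35421)/0.83687 + 321.4 = 134.3196, v = 840.0·(+0.02157)/0.83687 + 235.6 = 257.2530
M3: Pc = R·M3+t = (-0.42077, +0.06830, +0.86779); u = 442.0·(-0.42077)/0.86779 + 321.4 = 107.0835, v = 840.0·(+0.06830)/0.86779 + 235.6 = 301.7107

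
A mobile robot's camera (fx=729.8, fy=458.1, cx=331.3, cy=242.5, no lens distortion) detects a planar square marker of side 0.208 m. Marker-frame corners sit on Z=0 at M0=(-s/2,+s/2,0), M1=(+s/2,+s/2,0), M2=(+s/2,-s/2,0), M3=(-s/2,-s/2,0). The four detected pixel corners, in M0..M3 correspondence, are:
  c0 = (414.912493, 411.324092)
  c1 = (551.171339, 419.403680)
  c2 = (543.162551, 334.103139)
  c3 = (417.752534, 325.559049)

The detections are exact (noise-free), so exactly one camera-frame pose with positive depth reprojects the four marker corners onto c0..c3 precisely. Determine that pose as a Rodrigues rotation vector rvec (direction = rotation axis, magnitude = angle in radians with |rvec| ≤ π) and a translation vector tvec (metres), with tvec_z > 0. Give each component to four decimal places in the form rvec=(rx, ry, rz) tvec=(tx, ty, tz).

Intrinsics K: fx=729.8, fy=458.1, cx=331.3, cy=242.5
Marker side s = 0.208 m; corners in marker frame (Z=0):
  M0 = (-0.1040, +0.1040, 0)
  M1 = (+0.1040, +0.1040, 0)
  M2 = (+0.1040, -0.1040, 0)
  M3 = (-0.1040, -0.1040, 0)
Detected image corners:
  c0 = (414.912493, 411.324092) px
  c1 = (551.171339, 419.403680) px
  c2 = (543.162551, 334.103139) px
  c3 = (417.752534, 325.559049) px
Planar DLT: solve 8×8 A·h = b for H (H[2,2]=1):
  H  [+659.22819 -180.06925 +482.13803]
  H  [+64.21636 +262.19166 +370.84676]
  H  [+0.06497 -0.39994 +1.00000]
B = K⁻¹H; ‖b₁‖=0.882579, ‖b₂‖=0.882579; λ = 2/(‖b₁‖+‖b₂‖) = 1.133043, sign → tz>0 ⇒ λ=+1.133043
r₁ = λ·B[:,0] = (+0.99006,+0.11986,+0.07362); r₂ = λ·B[:,1] = (-0.07385,+0.88837,-0.45315)
r₃ = r₁×r₂ = (-0.11971,+0.44321,+0.88839); SVD([r₁ r₂ r₃]) → R = UVᵀ:
  R  [+0.99006 -0.07385 -0.11971]
  R  [+0.11986 +0.88837 +0.44321]
  R  [+0.07362 -0.45315 +0.88839]
t = (+0.23418, +0.31745, +1.13304) m
tr R = 2.766819; θ = arccos((tr R − 1)/2) = 0.487707 rad = 27.944°
axis k = ((R−Rᵀ)₃₂, (R−Rᵀ)₁₃, (R−Rᵀ)₂₁) / (2 sinθ) = (-0.956412, -0.206287, +0.206692)
rvec = θ·k = (-0.466449, -0.100608, +0.100805)

rvec=(-0.4664, -0.1006, 0.1008) tvec=(0.2342, 0.3174, 1.1330)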